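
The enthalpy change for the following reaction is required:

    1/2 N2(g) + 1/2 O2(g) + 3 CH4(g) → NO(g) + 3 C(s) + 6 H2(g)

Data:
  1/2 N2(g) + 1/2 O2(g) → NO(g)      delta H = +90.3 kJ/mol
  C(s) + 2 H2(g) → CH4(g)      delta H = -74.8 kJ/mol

delta H = 314.7 kJ/mol

equation 1 as written: +90.3 kJ/mol
equation 2 reversed and × 3: (-3)·(-74.8) = +224.4 kJ/mol
Combining the equations, delta H = (+90.3) + (+224.4) = 314.7 kJ/mol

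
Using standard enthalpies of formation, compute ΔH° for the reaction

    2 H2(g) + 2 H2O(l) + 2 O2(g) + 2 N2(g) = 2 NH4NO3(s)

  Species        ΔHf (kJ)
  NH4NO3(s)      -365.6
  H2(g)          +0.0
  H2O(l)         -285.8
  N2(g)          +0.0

Products: 2·(-365.6) = -731.2
Reactants: 2·(+0.0) + 2·(-285.8) + 2·(+0.0) + 2·(+0.0) = -571.6
ΔH° = (-731.2) − (-571.6) = -159.6 kJ

ΔH° = -159.6 kJ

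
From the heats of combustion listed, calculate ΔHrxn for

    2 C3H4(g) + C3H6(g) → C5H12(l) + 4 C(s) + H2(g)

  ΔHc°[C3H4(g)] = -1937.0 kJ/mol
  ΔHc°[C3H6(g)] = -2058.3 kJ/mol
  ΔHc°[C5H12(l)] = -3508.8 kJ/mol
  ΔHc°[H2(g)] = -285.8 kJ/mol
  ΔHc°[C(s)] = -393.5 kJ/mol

Using ΔH = Σ nΔHc°(reactants) − Σ nΔHc°(products):
= [2·(-1937.0) + 1·(-2058.3)] − [1·(-3508.8) + 4·(-393.5) + 1·(-285.8)]
= -563.7 kJ/mol

ΔHrxn = -563.7 kJ/mol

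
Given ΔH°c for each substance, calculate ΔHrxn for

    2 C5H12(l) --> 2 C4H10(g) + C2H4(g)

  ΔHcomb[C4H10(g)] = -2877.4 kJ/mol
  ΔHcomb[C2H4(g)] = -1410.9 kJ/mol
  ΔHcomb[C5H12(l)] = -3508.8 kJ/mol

With combustion enthalpies, reactants minus products:
= [2·(-3508.8)] − [2·(-2877.4) + 1·(-1410.9)]
= 148.1 kJ/mol

ΔHrxn = 148.1 kJ/mol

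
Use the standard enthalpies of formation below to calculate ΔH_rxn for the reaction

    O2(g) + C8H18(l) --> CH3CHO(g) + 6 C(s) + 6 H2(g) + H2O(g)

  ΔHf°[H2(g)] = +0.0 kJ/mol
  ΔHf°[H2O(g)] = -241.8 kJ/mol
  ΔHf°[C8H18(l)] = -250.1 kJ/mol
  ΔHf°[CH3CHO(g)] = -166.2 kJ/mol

Products: 1·(-166.2) + 6·(+0.0) + 6·(+0.0) + 1·(-241.8) = -408.0
Reactants: 1·(+0.0) + 1·(-250.1) = -250.1
ΔH_rxn = (-408.0) − (-250.1) = -157.9 kJ/mol

ΔH_rxn = -157.9 kJ/mol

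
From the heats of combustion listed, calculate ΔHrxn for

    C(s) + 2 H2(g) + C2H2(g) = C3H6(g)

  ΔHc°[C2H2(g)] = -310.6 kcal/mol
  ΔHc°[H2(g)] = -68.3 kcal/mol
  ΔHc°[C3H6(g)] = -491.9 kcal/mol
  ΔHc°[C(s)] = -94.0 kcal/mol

Using ΔH = Σ nΔHc°(reactants) − Σ nΔHc°(products):
= [1·(-94.0) + 2·(-68.3) + 1·(-310.6)] − [1·(-491.9)]
= -49.3 kcal/mol

ΔHrxn = -49.3 kcal/mol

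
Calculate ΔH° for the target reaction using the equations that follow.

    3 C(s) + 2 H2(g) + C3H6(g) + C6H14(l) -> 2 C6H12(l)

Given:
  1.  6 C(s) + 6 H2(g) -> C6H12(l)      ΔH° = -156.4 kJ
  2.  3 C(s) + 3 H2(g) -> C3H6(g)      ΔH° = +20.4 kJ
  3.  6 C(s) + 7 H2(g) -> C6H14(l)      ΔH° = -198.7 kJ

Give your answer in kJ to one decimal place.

ΔH° = -134.5 kJ

eq. 1 × 2 (scale by 2 for the 2 C6H12(l)): (2)·(-156.4) = -312.8 kJ
eq. 2 reversed (reverse to put C3H6(g) on the reactant side): -20.4 kJ
eq. 3 reversed (C6H14(l) must end up as a reactant): +198.7 kJ
Summing the manipulated equations, ΔH° = (2)·(-156.4) + (-1)·(+20.4) + (-1)·(-198.7) = -134.5 kJ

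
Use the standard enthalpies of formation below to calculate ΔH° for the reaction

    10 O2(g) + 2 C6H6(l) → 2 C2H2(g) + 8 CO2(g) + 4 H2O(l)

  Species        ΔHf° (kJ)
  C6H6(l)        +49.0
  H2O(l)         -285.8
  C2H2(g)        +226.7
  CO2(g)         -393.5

ΔH° = -3935.8 kJ

Products: 2·(+226.7) + 8·(-393.5) + 4·(-285.8) = -3837.8
Reactants: 10·(+0.0) + 2·(+49.0) = +98.0
ΔH° = (-3837.8) − (+98.0) = -3935.8 kJ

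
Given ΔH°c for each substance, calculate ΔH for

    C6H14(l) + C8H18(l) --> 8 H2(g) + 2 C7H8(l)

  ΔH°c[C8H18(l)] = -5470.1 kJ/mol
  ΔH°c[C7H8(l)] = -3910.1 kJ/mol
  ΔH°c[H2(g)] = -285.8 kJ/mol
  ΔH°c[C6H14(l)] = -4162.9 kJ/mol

With combustion enthalpies, reactants minus products:
= [1·(-4162.9) + 1·(-5470.1)] − [8·(-285.8) + 2·(-3910.1)]
= 473.6 kJ/mol

ΔH = 473.6 kJ/mol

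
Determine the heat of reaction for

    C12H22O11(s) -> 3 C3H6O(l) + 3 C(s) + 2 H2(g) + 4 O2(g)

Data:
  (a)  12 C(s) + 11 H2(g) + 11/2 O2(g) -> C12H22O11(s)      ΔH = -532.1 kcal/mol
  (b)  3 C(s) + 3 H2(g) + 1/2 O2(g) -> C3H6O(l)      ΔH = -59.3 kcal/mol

(a) reversed (reverse to put C12H22O11(s) on the reactant side): +532.1 kcal/mol
(b) × 3 (scale by 3 for the 3 C3H6O(l)): (3)·(-59.3) = -177.9 kcal/mol
Since enthalpy is a state function, ΔH = (-1)·(-532.1) + (3)·(-59.3) = 354.2 kcal/mol

ΔH = 354.2 kcal/mol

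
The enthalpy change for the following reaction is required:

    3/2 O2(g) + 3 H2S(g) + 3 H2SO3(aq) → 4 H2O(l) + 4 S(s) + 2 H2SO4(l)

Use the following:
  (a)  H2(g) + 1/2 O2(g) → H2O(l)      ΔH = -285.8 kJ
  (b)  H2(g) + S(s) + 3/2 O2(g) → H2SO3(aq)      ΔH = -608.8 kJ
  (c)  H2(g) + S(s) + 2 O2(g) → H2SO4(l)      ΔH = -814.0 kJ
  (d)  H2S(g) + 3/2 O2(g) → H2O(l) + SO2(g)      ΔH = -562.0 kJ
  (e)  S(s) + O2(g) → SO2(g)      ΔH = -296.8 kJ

(a) as written: -285.8 kJ
(b) reversed and × 3: (-3)·(-608.8) = +1826.4 kJ
(c) × 2: (2)·(-814.0) = -1628.0 kJ
(d) × 3: (3)·(-562.0) = -1686.0 kJ
(e) reversed and × 3: (-3)·(-296.8) = +890.4 kJ
Since enthalpy is a state function, ΔH = (-285.8) + (+1826.4) + (-1628.0) + (-1686.0) + (+890.4) = -883.0 kJ

ΔH = -883.0 kJ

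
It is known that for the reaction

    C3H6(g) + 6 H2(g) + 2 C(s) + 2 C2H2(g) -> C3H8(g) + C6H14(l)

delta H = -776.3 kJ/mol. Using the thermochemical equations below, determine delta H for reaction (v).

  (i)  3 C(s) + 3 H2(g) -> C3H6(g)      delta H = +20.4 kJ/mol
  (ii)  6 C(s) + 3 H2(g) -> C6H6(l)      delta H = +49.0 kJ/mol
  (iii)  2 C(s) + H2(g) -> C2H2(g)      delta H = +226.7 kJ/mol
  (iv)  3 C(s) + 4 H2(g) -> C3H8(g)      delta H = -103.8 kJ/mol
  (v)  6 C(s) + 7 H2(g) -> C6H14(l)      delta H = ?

(i) reversed: -20.4 kJ/mol
(ii): not needed.
(iii) reversed and × 2: (-2)·(+226.7) = -453.4 kJ/mol
(iv) as written: -103.8 kJ/mol
(v) as written: contributes x
-776.3 = (-20.4) + (-453.4) + (-103.8) + x
x = (-776.3 − (-577.6)) / (1) = -198.7 kJ/mol

delta H = -198.7 kJ/mol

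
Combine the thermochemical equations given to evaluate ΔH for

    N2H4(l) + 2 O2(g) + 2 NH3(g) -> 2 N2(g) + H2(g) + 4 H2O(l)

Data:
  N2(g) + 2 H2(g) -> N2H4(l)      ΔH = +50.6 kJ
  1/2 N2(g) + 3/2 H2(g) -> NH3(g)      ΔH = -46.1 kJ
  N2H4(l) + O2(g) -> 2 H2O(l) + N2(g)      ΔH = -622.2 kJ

ΔH = -1101.6 kJ

equation 1 as written: +50.6 kJ
equation 2 reversed and × 2 (NH3(g) must end up as a reactant; ×2 to match 2 NH3(g) in the target): (-2)·(-46.1) = +92.2 kJ
equation 3 × 2 (scale by 2 for the 4 H2O(l)): (2)·(-622.2) = -1244.4 kJ
ΔH = (1)·(+50.6) + (-2)·(-46.1) + (2)·(-622.2) = -1101.6 kJ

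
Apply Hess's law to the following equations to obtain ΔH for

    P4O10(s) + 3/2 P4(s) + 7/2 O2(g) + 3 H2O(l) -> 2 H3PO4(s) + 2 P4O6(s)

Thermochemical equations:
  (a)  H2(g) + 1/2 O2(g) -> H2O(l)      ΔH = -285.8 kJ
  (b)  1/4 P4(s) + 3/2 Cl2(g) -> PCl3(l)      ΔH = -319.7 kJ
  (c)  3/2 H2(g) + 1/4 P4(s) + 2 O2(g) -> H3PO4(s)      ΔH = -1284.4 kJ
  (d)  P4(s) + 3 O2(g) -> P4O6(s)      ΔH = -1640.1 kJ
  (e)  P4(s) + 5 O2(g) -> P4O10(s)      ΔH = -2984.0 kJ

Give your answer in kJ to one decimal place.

(a) reversed and × 3: (-3)·(-285.8) = +857.4 kJ
(b): not needed.
(c) × 2: (2)·(-1284.4) = -2568.8 kJ
(d) × 2: (2)·(-1640.1) = -3280.2 kJ
(e) reversed: +2984.0 kJ
ΔH = (-3)·(-285.8) + (2)·(-1284.4) + (2)·(-1640.1) + (-1)·(-2984.0) = -2007.6 kJ

ΔH = -2007.6 kJ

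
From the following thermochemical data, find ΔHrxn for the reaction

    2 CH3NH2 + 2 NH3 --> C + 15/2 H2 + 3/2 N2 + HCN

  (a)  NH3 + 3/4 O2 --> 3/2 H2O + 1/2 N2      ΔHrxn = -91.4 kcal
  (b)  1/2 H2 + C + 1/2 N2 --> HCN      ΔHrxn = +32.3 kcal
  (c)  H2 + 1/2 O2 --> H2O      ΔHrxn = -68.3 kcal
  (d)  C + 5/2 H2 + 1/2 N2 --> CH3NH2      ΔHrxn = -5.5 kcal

(a) × 2: (2)·(-91.4) = -182.8 kcal
(b) as written: +32.3 kcal
(c) reversed and × 3: (-3)·(-68.3) = +204.9 kcal
(d) reversed and × 2: (-2)·(-5.5) = +11.0 kcal
ΔHrxn = (-182.8) + (+32.3) + (+204.9) + (+11.0) = 65.4 kcal

ΔHrxn = 65.4 kcal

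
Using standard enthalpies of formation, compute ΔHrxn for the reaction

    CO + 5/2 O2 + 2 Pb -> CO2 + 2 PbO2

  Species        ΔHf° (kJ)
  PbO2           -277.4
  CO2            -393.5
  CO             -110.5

Products: 1·(-393.5) + 2·(-277.4) = -948.3
Reactants: 1·(-110.5) + 5/2·(+0.0) + 2·(+0.0) = -110.5
ΔHrxn = (-948.3) − (-110.5) = -837.8 kJ

ΔHrxn = -837.8 kJ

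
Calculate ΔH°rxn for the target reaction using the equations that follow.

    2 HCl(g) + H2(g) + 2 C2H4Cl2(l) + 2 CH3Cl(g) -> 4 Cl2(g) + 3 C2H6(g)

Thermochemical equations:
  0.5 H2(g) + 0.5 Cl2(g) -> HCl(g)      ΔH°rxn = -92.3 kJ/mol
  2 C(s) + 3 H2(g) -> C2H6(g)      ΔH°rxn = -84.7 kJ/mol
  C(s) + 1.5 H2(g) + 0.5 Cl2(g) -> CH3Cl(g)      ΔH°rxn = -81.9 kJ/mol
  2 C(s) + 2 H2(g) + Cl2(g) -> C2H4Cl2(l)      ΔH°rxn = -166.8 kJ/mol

equation 1 reversed and × 2: (-2)·(-92.3) = +184.6 kJ/mol
equation 2 × 3: (3)·(-84.7) = -254.1 kJ/mol
equation 3 reversed and × 2: (-2)·(-81.9) = +163.8 kJ/mol
equation 4 reversed and × 2: (-2)·(-166.8) = +333.6 kJ/mol
By Hess's law, ΔH°rxn = (+184.6) + (-254.1) + (+163.8) + (+333.6) = 427.9 kJ/mol

ΔH°rxn = 427.9 kJ/mol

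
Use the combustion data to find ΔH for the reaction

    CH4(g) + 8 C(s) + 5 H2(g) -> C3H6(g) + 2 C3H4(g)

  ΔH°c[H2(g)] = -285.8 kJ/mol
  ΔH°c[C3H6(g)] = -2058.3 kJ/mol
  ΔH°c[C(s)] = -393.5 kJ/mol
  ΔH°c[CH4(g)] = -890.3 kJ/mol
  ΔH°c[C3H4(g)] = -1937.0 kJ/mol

With combustion enthalpies, reactants minus products:
= [1·(-890.3) + 8·(-393.5) + 5·(-285.8)] − [1·(-2058.3) + 2·(-1937.0)]
= 465.0 kJ/mol

ΔH = 465.0 kJ/mol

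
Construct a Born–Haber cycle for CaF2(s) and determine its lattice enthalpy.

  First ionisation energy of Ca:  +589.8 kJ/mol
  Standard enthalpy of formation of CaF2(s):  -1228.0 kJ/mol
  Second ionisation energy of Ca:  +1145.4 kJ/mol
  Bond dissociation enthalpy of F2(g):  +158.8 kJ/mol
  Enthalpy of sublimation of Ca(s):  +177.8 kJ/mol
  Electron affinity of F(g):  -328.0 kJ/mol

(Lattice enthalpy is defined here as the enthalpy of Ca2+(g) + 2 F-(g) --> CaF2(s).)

U = -2643.8 kJ/mol

ΔHf° = 1·ΔHsub + 1·(ΣIE) + 1·D(F2) + 2·EA + U
-1228.0 = 1·(+177.8) + 1·(+1735.2) + 1·(+158.8) + 2·(-328.0) + U
U = -1228.0 − (+1415.8) = -2643.8 kJ/mol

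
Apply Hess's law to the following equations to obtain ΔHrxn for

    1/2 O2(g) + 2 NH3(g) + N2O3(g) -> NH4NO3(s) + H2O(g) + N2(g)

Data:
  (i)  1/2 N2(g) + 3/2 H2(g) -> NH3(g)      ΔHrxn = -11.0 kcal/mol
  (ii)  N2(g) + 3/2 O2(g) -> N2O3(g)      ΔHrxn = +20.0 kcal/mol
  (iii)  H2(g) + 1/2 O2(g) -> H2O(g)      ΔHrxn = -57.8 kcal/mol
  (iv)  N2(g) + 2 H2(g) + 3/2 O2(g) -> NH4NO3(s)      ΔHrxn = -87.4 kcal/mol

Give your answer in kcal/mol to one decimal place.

ΔHrxn = -143.2 kcal/mol

(i) reversed and × 2: (-2)·(-11.0) = +22.0 kcal/mol
(ii) reversed: -20.0 kcal/mol
(iii) as written: -57.8 kcal/mol
(iv) as written: -87.4 kcal/mol
ΔHrxn = (+22.0) + (-20.0) + (-57.8) + (-87.4) = -143.2 kcal/mol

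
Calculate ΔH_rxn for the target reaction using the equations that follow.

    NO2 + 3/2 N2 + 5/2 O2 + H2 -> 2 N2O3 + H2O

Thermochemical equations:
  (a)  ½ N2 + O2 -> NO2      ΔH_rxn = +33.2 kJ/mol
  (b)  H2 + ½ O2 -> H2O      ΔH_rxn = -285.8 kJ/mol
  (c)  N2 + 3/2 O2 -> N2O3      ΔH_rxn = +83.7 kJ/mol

(a) reversed: -33.2 kJ/mol
(b) as written: -285.8 kJ/mol
(c) × 2: (2)·(+83.7) = +167.4 kJ/mol
ΔH_rxn = (-1)·(+33.2) + (1)·(-285.8) + (2)·(+83.7) = -151.6 kJ/mol

ΔH_rxn = -151.6 kJ/mol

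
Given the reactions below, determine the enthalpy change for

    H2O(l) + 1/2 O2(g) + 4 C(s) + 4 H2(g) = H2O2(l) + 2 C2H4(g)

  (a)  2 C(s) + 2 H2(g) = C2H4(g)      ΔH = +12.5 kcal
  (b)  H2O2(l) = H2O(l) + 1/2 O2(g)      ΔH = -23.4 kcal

ΔH = 48.4 kcal

(a) × 2 (scale by 2 for the 2 C2H4(g)): (2)·(+12.5) = +25.0 kcal
(b) reversed (reverse to put H2O2(l) on the product side): +23.4 kcal
Summing the manipulated equations, ΔH = (2)·(+12.5) + (-1)·(-23.4) = 48.4 kcal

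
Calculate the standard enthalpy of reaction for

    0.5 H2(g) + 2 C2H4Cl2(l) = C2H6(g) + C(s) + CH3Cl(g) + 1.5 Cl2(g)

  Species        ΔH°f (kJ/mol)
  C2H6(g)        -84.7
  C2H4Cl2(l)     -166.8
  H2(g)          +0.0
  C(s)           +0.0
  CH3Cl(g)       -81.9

ΔH°rxn = Σ nΔHf°(products) − Σ nΔHf°(reactants).
Products: 1·(-84.7) + 1·(+0.0) + 1·(-81.9) + 3/2·(+0.0) = -166.6
Reactants: 1/2·(+0.0) + 2·(-166.8) = -333.6
ΔH_rxn = (-166.6) − (-333.6) = 167.0 kJ/mol

ΔH_rxn = 167.0 kJ/mol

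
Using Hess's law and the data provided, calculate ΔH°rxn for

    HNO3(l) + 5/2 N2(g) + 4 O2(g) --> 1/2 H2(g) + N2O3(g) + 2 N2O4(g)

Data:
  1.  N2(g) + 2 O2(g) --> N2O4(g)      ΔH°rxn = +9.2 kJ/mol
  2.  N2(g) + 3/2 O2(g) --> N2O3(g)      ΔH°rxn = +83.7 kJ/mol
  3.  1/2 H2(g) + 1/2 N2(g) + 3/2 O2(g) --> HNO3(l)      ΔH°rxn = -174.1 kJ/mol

eq. 1 × 2: (2)·(+9.2) = +18.4 kJ/mol
eq. 2 as written: +83.7 kJ/mol
eq. 3 reversed: +174.1 kJ/mol
By Hess's law, ΔH°rxn = (2)·(+9.2) + (1)·(+83.7) + (-1)·(-174.1) = 276.2 kJ/mol

ΔH°rxn = 276.2 kJ/mol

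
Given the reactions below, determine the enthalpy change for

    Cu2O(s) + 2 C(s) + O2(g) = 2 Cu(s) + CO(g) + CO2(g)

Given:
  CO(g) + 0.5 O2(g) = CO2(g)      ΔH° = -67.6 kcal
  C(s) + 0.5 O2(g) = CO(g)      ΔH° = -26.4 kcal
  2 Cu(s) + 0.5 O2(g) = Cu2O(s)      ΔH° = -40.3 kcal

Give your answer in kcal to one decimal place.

ΔH° = -80.1 kcal

equation 1 as written: -67.6 kcal
equation 2 × 2: (2)·(-26.4) = -52.8 kcal
equation 3 reversed: +40.3 kcal
ΔH° = (1)·(-67.6) + (2)·(-26.4) + (-1)·(-40.3) = -80.1 kcal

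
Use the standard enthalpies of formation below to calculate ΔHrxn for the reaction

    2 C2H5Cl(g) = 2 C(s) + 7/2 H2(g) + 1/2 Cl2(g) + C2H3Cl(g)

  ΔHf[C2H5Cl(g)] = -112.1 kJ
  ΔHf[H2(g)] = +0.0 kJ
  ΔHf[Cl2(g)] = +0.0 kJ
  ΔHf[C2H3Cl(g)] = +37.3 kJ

ΔH°rxn = Σ nΔHf°(products) − Σ nΔHf°(reactants).
Products: 2·(+0.0) + 7/2·(+0.0) + 1/2·(+0.0) + 1·(+37.3) = +37.3
Reactants: 2·(-112.1) = -224.2
ΔHrxn = (+37.3) − (-224.2) = 261.5 kJ

ΔHrxn = 261.5 kJ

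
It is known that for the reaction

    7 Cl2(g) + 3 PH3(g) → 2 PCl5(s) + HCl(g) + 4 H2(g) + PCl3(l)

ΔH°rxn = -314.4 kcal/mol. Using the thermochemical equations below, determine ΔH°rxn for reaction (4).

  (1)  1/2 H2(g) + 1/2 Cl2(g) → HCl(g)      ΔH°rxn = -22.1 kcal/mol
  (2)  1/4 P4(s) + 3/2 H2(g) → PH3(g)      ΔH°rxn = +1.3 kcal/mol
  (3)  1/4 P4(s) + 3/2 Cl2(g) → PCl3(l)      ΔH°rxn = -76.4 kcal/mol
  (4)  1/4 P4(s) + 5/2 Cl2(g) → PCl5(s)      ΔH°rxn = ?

ΔH°rxn = -106.0 kcal/mol

(1) as written (HCl(g) already on the product side): -22.1 kcal/mol
(2) reversed and × 3 (PH3(g) must end up as a reactant; ×3 to match 3 PH3(g) in the target): (-3)·(+1.3) = -3.9 kcal/mol
(3) as written (PCl3(l) already on the product side): -76.4 kcal/mol
(4) × 2 (scale by 2 for the 2 PCl5(s)): contributes 2·x
-314.4 = (-22.1) + (-3.9) + (-76.4) + 2·x
x = (-314.4 − (-102.4)) / (2) = -106.0 kcal/mol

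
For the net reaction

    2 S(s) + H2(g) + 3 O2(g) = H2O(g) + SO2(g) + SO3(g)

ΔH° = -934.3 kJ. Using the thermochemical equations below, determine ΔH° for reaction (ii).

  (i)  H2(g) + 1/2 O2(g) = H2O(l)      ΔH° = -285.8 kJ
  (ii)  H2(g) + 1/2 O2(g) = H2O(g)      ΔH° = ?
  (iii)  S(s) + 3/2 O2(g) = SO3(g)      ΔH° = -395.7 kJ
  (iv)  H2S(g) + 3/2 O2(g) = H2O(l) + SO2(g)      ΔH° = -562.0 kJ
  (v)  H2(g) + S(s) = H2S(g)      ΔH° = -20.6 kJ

ΔH° = -241.8 kJ

(i) reversed: +285.8 kJ
(ii) as written (H2O(g) already on the product side): contributes x
(iii) as written (SO3(g) already on the product side): -395.7 kJ
(iv) as written (SO2(g) already on the product side): -562.0 kJ
(v) as written: -20.6 kJ
-934.3 = (+285.8) + (-395.7) + (-562.0) + (-20.6) + x
x = (-934.3 − (-692.5)) / (1) = -241.8 kJ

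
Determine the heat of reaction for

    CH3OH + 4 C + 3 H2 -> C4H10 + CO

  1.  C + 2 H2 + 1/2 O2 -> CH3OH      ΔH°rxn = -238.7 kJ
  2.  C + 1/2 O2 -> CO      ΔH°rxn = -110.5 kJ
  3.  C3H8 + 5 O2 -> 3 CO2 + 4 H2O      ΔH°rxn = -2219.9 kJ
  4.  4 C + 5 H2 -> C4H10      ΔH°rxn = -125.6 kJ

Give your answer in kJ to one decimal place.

ΔH°rxn = 2.6 kJ

eq. 1 reversed (reverse to put CH3OH on the reactant side): +238.7 kJ
eq. 2 as written (CO already on the product side): -110.5 kJ
eq. 3: not needed (CO2 appears nowhere else).
eq. 4 as written (C4H10 already on the product side): -125.6 kJ
ΔH°rxn = (+238.7) + (-110.5) + (-125.6) = 2.6 kJ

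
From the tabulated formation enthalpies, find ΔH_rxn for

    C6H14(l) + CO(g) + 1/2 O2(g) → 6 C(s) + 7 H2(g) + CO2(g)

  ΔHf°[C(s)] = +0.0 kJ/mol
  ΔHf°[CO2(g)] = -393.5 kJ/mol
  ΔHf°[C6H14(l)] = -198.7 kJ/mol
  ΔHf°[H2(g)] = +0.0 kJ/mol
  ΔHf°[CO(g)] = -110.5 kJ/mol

ΔH°rxn = Σ nΔHf°(products) − Σ nΔHf°(reactants).
Products: 6·(+0.0) + 7·(+0.0) + 1·(-393.5) = -393.5
Reactants: 1·(-198.7) + 1·(-110.5) + 1/2·(+0.0) = -309.2
ΔH_rxn = (-393.5) − (-309.2) = -84.3 kJ/mol

ΔH_rxn = -84.3 kJ/mol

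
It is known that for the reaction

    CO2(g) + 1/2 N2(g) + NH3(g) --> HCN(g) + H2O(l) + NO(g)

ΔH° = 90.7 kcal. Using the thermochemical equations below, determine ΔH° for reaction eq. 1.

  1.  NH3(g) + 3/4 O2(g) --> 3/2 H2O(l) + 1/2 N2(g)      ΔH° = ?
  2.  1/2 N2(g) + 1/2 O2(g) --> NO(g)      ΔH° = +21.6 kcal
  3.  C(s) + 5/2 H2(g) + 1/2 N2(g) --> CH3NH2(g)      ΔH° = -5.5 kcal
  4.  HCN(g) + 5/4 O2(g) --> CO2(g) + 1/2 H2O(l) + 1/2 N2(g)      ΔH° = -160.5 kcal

ΔH° = -91.4 kcal

eq. 1 as written: contributes x
eq. 2 as written: +21.6 kcal
eq. 3: not needed.
eq. 4 reversed: +160.5 kcal
+90.7 = (+21.6) + (+160.5) + x
x = (+90.7 − (+182.1)) / (1) = -91.4 kcal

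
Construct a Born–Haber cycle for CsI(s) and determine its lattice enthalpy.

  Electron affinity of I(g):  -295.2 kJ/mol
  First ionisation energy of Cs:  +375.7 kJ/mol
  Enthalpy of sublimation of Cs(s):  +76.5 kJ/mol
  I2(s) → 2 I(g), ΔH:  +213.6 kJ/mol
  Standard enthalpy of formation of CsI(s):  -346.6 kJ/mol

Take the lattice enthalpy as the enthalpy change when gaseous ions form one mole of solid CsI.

ΔHf° = 1·ΔHsub + 1·(ΣIE) + 1/2·D(I2) + 1·EA + U
-346.6 = 1·(+76.5) + 1·(+375.7) + 1/2·(+213.6) + 1·(-295.2) + U
U = -346.6 − (+263.8) = -610.4 kJ/mol

U = -610.4 kJ/mol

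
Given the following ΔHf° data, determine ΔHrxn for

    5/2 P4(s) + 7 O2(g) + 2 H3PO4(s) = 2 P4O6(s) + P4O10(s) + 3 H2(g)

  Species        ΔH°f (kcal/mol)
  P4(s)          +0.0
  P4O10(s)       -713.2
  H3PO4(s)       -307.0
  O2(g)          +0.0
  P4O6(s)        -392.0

ΔHrxn = -883.2 kcal/mol

Products: 2·(-392.0) + 1·(-713.2) + 3·(+0.0) = -1497.2
Reactants: 5/2·(+0.0) + 7·(+0.0) + 2·(-307.0) = -614.0
ΔHrxn = (-1497.2) − (-614.0) = -883.2 kcal/mol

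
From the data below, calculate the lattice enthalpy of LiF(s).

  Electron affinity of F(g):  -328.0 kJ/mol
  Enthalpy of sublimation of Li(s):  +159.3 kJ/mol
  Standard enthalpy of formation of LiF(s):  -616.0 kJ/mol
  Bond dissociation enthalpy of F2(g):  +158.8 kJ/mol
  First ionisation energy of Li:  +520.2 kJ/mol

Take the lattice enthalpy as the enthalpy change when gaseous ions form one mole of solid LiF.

ΔHf° = 1·ΔHsub + 1·(ΣIE) + 1/2·D(F2) + 1·EA + U
-616.0 = 1·(+159.3) + 1·(+520.2) + 1/2·(+158.8) + 1·(-328.0) + U
U = -616.0 − (+430.9) = -1046.9 kJ/mol

U = -1046.9 kJ/mol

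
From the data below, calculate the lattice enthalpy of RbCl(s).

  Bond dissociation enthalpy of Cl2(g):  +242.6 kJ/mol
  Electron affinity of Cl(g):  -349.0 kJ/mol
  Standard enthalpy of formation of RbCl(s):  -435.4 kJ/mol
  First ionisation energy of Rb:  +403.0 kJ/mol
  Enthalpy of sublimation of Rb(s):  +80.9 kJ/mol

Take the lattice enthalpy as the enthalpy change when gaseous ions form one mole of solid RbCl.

U = -691.6 kJ/mol

ΔHf° = 1·ΔHsub + 1·(ΣIE) + 1/2·D(Cl2) + 1·EA + U
-435.4 = 1·(+80.9) + 1·(+403.0) + 1/2·(+242.6) + 1·(-349.0) + U
U = -435.4 − (+256.2) = -691.6 kJ/mol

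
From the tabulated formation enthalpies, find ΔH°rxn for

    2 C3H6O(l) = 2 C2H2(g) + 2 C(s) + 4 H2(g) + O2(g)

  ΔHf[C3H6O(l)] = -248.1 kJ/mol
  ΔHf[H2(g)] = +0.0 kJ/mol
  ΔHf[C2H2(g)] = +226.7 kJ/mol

Products: 2·(+226.7) + 2·(+0.0) + 4·(+0.0) + 1·(+0.0) = +453.4
Reactants: 2·(-248.1) = -496.2
ΔH°rxn = (+453.4) − (-496.2) = 949.6 kJ/mol

ΔH°rxn = 949.6 kJ/mol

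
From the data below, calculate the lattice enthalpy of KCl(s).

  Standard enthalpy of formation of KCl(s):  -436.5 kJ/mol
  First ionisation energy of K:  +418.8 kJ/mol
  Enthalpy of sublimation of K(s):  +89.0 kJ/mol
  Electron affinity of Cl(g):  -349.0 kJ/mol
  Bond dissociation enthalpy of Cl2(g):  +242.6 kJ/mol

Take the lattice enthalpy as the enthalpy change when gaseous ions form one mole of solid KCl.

U = -716.6 kJ/mol

ΔHf° = 1·ΔHsub + 1·(ΣIE) + 1/2·D(Cl2) + 1·EA + U
-436.5 = 1·(+89.0) + 1·(+418.8) + 1/2·(+242.6) + 1·(-349.0) + U
U = -436.5 − (+280.1) = -716.6 kJ/mol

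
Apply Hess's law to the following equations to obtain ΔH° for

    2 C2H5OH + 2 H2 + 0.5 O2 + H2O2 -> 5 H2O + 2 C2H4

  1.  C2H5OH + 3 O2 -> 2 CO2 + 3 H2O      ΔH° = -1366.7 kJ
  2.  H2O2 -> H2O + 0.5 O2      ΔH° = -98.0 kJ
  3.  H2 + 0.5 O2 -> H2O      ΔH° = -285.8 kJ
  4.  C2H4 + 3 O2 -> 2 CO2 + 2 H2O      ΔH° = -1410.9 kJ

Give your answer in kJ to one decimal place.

ΔH° = -581.2 kJ

eq. 1 × 2 (scale by 2 for the 2 C2H5OH): (2)·(-1366.7) = -2733.4 kJ
eq. 2 as written (H2O2 already on the reactant side): -98.0 kJ
eq. 3 × 2 (×2 to match 2 H2 in the target): (2)·(-285.8) = -571.6 kJ
eq. 4 reversed and × 2 (C2H4 must end up as a product; ×2 to match 2 C2H4 in the target): (-2)·(-1410.9) = +2821.8 kJ
Since enthalpy is a state function, ΔH° = (2)·(-1366.7) + (1)·(-98.0) + (2)·(-285.8) + (-2)·(-1410.9) = -581.2 kJ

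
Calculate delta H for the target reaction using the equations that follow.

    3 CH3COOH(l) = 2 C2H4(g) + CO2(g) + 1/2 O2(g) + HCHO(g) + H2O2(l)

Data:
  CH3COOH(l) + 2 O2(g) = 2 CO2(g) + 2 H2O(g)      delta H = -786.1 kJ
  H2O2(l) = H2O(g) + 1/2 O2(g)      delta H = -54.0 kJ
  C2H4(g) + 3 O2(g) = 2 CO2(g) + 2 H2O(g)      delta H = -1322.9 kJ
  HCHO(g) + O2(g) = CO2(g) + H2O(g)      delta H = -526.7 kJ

delta H = 868.2 kJ

equation 1 × 3: (3)·(-786.1) = -2358.3 kJ
equation 2 reversed: +54.0 kJ
equation 3 reversed and × 2: (-2)·(-1322.9) = +2645.8 kJ
equation 4 reversed: +526.7 kJ
delta H = (-2358.3) + (+54.0) + (+2645.8) + (+526.7) = 868.2 kJ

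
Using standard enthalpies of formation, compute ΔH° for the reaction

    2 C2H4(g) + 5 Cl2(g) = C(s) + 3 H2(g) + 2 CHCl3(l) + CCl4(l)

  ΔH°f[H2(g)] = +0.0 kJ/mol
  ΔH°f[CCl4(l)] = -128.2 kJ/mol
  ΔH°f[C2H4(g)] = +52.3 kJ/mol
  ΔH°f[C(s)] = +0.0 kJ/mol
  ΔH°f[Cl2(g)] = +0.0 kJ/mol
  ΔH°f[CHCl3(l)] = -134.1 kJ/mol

ΔH°rxn = Σ nΔHf°(products) − Σ nΔHf°(reactants).
Products: 1·(+0.0) + 3·(+0.0) + 2·(-134.1) + 1·(-128.2) = -396.4
Reactants: 2·(+52.3) + 5·(+0.0) = +104.6
ΔH° = (-396.4) − (+104.6) = -501.0 kJ/mol

ΔH° = -501.0 kJ/mol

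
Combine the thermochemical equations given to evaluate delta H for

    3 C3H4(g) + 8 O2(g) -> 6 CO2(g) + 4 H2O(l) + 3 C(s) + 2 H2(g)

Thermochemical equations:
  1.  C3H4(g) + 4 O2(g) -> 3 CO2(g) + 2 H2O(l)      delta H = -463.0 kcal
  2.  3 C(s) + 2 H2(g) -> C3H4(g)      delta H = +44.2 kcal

delta H = -970.2 kcal

eq. 1 × 2 (scale by 2 for the 6 CO2(g)): (2)·(-463.0) = -926.0 kcal
eq. 2 reversed (C(s) must end up as a product): -44.2 kcal
Summing the manipulated equations, delta H = (2)·(-463.0) + (-1)·(+44.2) = -970.2 kcal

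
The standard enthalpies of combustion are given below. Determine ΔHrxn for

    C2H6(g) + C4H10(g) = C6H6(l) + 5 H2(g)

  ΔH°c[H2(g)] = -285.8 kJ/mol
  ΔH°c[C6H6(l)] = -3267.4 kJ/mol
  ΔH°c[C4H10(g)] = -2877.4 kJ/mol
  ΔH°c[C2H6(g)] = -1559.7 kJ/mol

ΔHrxn = 259.3 kJ/mol

With combustion enthalpies, reactants minus products:
= [1·(-1559.7) + 1·(-2877.4)] − [1·(-3267.4) + 5·(-285.8)]
= 259.3 kJ/mol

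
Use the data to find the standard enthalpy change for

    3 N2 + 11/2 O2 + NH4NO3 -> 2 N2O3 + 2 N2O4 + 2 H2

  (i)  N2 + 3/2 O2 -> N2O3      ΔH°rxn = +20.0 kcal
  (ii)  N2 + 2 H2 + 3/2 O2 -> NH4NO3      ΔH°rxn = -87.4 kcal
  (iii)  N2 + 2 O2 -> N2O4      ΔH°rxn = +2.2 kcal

(i) × 2 (×2 to match 2 N2O3 in the target): (2)·(+20.0) = +40.0 kcal
(ii) reversed (NH4NO3 must end up as a reactant): +87.4 kcal
(iii) × 2 (×2 to match 2 N2O4 in the target): (2)·(+2.2) = +4.4 kcal
ΔH°rxn = (+40.0) + (+87.4) + (+4.4) = 131.8 kcal

ΔH°rxn = 131.8 kcal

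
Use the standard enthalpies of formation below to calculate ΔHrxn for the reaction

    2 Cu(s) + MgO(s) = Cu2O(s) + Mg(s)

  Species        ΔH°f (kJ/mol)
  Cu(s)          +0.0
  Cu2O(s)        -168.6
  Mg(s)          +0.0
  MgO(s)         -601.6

ΔHrxn = 433.0 kJ/mol

Products: 1·(-168.6) + 1·(+0.0) = -168.6
Reactants: 2·(+0.0) + 1·(-601.6) = -601.6
ΔHrxn = (-168.6) − (-601.6) = 433.0 kJ/mol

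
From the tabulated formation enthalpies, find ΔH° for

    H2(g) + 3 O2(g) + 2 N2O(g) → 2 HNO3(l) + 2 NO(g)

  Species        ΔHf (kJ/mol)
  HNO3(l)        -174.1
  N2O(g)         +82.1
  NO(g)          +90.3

ΔH° = -331.8 kJ/mol

Products: 2·(-174.1) + 2·(+90.3) = -167.6
Reactants: 1·(+0.0) + 3·(+0.0) + 2·(+82.1) = +164.2
ΔH° = (-167.6) − (+164.2) = -331.8 kJ/mol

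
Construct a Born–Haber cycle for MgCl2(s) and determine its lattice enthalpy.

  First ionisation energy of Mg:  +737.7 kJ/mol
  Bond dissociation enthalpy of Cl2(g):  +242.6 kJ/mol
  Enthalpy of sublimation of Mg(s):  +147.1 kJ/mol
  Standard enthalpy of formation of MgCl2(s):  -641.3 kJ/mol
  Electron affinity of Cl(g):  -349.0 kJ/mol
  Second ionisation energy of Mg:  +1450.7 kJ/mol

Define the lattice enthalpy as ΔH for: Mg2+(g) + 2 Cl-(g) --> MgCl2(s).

U = -2521.4 kJ/mol

ΔHf° = 1·ΔHsub + 1·(ΣIE) + 1·D(Cl2) + 2·EA + U
-641.3 = 1·(+147.1) + 1·(+2188.4) + 1·(+242.6) + 2·(-349.0) + U
U = -641.3 − (+1880.1) = -2521.4 kJ/mol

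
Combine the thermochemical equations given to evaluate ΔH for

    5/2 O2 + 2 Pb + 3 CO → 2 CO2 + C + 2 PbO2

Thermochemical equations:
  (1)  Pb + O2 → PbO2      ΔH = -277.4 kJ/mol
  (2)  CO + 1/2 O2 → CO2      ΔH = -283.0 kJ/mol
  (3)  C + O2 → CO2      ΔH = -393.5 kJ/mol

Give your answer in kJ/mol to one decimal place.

(1) × 2: (2)·(-277.4) = -554.8 kJ/mol
(2) × 3: (3)·(-283.0) = -849.0 kJ/mol
(3) reversed: +393.5 kJ/mol
ΔH = (2)·(-277.4) + (3)·(-283.0) + (-1)·(-393.5) = -1010.3 kJ/mol

ΔH = -1010.3 kJ/mol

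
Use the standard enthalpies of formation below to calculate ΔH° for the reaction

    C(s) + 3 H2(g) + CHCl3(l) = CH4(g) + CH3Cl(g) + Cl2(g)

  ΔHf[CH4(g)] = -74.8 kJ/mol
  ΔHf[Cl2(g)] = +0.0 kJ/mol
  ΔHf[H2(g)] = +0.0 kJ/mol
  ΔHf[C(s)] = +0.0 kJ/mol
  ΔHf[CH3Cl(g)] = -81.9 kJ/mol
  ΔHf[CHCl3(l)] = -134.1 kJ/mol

Products: 1·(-74.8) + 1·(-81.9) + 1·(+0.0) = -156.7
Reactants: 1·(+0.0) + 3·(+0.0) + 1·(-134.1) = -134.1
ΔH° = (-156.7) − (-134.1) = -22.6 kJ/mol

ΔH° = -22.6 kJ/mol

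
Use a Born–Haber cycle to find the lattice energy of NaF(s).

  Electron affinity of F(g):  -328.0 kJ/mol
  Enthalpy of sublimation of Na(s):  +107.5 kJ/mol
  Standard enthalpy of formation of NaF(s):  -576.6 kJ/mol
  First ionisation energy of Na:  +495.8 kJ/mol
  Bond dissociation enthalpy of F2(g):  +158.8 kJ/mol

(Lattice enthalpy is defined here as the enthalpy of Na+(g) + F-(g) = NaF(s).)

U = -931.3 kJ/mol

ΔHf° = 1·ΔHsub + 1·(ΣIE) + 1/2·D(F2) + 1·EA + U
-576.6 = 1·(+107.5) + 1·(+495.8) + 1/2·(+158.8) + 1·(-328.0) + U
U = -576.6 − (+354.7) = -931.3 kJ/mol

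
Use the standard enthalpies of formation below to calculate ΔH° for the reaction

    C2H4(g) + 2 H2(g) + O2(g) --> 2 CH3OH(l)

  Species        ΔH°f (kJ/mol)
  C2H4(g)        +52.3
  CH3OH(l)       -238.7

ΔH°rxn = Σ nΔHf°(products) − Σ nΔHf°(reactants).
Products: 2·(-238.7) = -477.4
Reactants: 1·(+52.3) + 2·(+0.0) + 1·(+0.0) = +52.3
ΔH° = (-477.4) − (+52.3) = -529.7 kJ/mol

ΔH° = -529.7 kJ/mol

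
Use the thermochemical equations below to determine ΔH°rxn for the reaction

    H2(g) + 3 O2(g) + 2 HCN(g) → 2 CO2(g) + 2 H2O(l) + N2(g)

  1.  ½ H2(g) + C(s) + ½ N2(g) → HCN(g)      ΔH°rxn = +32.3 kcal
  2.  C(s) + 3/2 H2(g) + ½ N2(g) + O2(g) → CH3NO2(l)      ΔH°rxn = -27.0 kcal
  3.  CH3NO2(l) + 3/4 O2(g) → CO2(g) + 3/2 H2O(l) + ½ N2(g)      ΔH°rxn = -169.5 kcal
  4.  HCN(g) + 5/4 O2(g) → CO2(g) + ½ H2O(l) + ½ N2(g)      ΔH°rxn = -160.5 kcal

ΔH°rxn = -389.3 kcal

eq. 1 reversed: -32.3 kcal
eq. 2 as written: -27.0 kcal
eq. 3 as written: -169.5 kcal
eq. 4 as written: -160.5 kcal
ΔH°rxn = (-1)·(+32.3) + (1)·(-27.0) + (1)·(-169.5) + (1)·(-160.5) = -389.3 kcal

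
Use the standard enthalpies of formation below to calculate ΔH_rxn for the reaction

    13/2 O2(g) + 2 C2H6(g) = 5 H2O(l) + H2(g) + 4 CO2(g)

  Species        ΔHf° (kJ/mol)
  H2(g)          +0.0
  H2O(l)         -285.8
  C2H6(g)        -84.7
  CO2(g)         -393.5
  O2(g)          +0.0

Products: 5·(-285.8) + 1·(+0.0) + 4·(-393.5) = -3003.0
Reactants: 13/2·(+0.0) + 2·(-84.7) = -169.4
ΔH_rxn = (-3003.0) − (-169.4) = -2833.6 kJ/mol

ΔH_rxn = -2833.6 kJ/mol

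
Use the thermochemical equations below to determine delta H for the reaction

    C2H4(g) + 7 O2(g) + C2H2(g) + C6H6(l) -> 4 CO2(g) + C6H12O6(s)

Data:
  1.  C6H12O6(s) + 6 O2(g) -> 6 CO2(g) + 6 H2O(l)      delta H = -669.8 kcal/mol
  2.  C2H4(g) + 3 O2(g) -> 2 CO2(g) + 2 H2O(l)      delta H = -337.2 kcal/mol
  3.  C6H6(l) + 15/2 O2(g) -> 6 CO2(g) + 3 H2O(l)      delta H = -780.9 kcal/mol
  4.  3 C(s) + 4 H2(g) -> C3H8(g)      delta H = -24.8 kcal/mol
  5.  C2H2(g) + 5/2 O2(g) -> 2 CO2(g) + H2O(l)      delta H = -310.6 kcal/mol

delta H = -758.9 kcal/mol

eq. 1 reversed: +669.8 kcal/mol
eq. 2 as written: -337.2 kcal/mol
eq. 3 as written: -780.9 kcal/mol
eq. 4: not needed.
eq. 5 as written: -310.6 kcal/mol
Summing the manipulated equations, delta H = (-1)·(-669.8) + (1)·(-337.2) + (1)·(-780.9) + (1)·(-310.6) = -758.9 kcal/mol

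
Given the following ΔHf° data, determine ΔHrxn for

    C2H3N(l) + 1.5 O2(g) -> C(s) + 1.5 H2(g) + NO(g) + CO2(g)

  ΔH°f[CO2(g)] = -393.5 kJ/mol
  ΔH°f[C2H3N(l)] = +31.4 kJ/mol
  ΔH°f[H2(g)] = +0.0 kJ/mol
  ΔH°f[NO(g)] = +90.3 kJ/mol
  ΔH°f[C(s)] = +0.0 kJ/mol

ΔH°rxn = Σ nΔHf°(products) − Σ nΔHf°(reactants).
Products: 1·(+0.0) + 3/2·(+0.0) + 1·(+90.3) + 1·(-393.5) = -303.2
Reactants: 1·(+31.4) + 3/2·(+0.0) = +31.4
ΔHrxn = (-303.2) − (+31.4) = -334.6 kJ/mol

ΔHrxn = -334.6 kJ/mol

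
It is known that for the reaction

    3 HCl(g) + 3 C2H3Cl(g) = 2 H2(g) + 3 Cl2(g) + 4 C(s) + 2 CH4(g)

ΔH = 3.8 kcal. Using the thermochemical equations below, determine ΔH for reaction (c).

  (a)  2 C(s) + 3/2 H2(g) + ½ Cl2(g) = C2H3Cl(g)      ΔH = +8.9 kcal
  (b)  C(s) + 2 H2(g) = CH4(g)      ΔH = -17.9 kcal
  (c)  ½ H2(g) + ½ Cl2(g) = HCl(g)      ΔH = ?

(a) reversed and × 3: (-3)·(+8.9) = -26.7 kcal
(b) × 2: (2)·(-17.9) = -35.8 kcal
(c) reversed and × 3: contributes −3·x
+3.8 = (-26.7) + (-35.8) − 3·x
x = (+3.8 − (-62.5)) / (-3) = -22.1 kcal

ΔH = -22.1 kcal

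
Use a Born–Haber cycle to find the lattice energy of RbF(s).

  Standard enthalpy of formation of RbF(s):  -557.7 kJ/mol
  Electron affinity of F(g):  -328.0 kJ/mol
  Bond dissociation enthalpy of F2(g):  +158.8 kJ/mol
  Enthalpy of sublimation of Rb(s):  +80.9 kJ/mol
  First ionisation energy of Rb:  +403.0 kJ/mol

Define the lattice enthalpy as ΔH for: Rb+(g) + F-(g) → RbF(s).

ΔHf° = 1·ΔHsub + 1·(ΣIE) + 1/2·D(F2) + 1·EA + U
-557.7 = 1·(+80.9) + 1·(+403.0) + 1/2·(+158.8) + 1·(-328.0) + U
U = -557.7 − (+235.3) = -793.0 kJ/mol

U = -793.0 kJ/mol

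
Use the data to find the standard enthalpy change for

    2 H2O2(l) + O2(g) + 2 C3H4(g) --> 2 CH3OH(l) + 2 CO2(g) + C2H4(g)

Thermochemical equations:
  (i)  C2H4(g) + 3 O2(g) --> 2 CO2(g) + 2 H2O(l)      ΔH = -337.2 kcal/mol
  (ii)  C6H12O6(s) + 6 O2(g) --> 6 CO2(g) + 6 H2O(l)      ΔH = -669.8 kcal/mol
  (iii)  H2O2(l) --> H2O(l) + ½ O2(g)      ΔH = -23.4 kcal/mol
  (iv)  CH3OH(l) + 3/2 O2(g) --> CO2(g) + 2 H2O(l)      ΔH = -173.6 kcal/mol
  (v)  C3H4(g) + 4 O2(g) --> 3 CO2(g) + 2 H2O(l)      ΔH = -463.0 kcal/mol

ΔH = -288.4 kcal/mol

(i) reversed: +337.2 kcal/mol
(ii): not needed.
(iii) × 2: (2)·(-23.4) = -46.8 kcal/mol
(iv) reversed and × 2: (-2)·(-173.6) = +347.2 kcal/mol
(v) × 2: (2)·(-463.0) = -926.0 kcal/mol
ΔH = (-1)·(-337.2) + (2)·(-23.4) + (-2)·(-173.6) + (2)·(-463.0) = -288.4 kcal/mol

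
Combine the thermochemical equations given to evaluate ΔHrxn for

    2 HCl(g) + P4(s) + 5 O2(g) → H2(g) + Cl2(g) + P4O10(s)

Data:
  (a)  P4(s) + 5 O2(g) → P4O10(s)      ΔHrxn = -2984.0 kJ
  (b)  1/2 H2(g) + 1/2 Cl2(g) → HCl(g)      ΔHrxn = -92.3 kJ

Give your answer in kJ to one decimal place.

ΔHrxn = -2799.4 kJ

(a) as written: -2984.0 kJ
(b) reversed and × 2: (-2)·(-92.3) = +184.6 kJ
Summing the manipulated equations, ΔHrxn = (1)·(-2984.0) + (-2)·(-92.3) = -2799.4 kJ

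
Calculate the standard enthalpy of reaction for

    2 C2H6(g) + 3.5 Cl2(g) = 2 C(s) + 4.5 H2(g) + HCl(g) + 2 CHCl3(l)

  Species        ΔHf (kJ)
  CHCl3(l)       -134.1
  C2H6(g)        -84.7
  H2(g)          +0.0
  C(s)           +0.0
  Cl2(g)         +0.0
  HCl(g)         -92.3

Products: 2·(+0.0) + 9/2·(+0.0) + 1·(-92.3) + 2·(-134.1) = -360.5
Reactants: 2·(-84.7) + 7/2·(+0.0) = -169.4
ΔH° = (-360.5) − (-169.4) = -191.1 kJ

ΔH° = -191.1 kJ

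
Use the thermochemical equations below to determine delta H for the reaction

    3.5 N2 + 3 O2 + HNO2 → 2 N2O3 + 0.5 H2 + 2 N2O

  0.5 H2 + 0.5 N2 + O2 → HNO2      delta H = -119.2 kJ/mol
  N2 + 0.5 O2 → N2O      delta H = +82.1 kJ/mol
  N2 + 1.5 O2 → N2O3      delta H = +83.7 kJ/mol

equation 1 reversed (HNO2 must end up as a reactant): +119.2 kJ/mol
equation 2 × 2 (×2 to match 2 N2O in the target): (2)·(+82.1) = +164.2 kJ/mol
equation 3 × 2 (scale by 2 for the 2 N2O3): (2)·(+83.7) = +167.4 kJ/mol
delta H = (-1)·(-119.2) + (2)·(+82.1) + (2)·(+83.7) = 450.8 kJ/mol

delta H = 450.8 kJ/mol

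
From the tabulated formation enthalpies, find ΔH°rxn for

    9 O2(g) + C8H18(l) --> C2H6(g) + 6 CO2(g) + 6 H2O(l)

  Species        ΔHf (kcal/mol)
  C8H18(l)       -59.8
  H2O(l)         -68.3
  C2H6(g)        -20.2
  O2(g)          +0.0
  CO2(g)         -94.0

Products: 1·(-20.2) + 6·(-94.0) + 6·(-68.3) = -994.0
Reactants: 9·(+0.0) + 1·(-59.8) = -59.8
ΔH°rxn = (-994.0) − (-59.8) = -934.2 kcal/mol

ΔH°rxn = -934.2 kcal/mol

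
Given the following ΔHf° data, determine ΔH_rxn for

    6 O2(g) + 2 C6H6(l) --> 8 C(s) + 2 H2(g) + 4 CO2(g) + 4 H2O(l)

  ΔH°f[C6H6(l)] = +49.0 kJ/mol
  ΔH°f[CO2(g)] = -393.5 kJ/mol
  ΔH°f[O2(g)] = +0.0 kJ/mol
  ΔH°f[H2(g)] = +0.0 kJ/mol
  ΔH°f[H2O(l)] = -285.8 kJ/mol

ΔH_rxn = -2815.2 kJ/mol

Products: 8·(+0.0) + 2·(+0.0) + 4·(-393.5) + 4·(-285.8) = -2717.2
Reactants: 6·(+0.0) + 2·(+49.0) = +98.0
ΔH_rxn = (-2717.2) − (+98.0) = -2815.2 kJ/mol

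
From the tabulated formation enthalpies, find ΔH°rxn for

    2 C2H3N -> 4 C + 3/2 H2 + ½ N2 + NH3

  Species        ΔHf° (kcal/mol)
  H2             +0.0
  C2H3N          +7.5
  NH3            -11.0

ΔH°rxn = -26.0 kcal/mol

Products: 4·(+0.0) + 3/2·(+0.0) + 1/2·(+0.0) + 1·(-11.0) = -11.0
Reactants: 2·(+7.5) = +15.0
ΔH°rxn = (-11.0) − (+15.0) = -26.0 kcal/mol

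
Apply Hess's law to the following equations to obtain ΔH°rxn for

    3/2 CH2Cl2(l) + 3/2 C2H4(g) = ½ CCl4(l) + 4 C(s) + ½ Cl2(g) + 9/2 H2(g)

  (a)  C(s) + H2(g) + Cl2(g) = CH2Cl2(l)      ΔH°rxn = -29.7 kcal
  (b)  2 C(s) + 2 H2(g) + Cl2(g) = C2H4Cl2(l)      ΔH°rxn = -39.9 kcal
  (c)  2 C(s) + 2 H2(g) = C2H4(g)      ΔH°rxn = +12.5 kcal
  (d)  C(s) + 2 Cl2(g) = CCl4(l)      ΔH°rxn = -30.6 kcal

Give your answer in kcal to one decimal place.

ΔH°rxn = 10.5 kcal

(a) reversed and × 3/2 (CH2Cl2(l) must end up as a reactant; ×3/2 to match 3/2 CH2Cl2(l) in the target): (-3/2)·(-29.7) = +44.55 kcal
(b): not needed (C2H4Cl2(l) appears nowhere else).
(c) reversed and × 3/2 (reverse to put C2H4(g) on the reactant side; scale by 3/2 for the 3/2 C2H4(g)): (-3/2)·(+12.5) = -18.75 kcal
(d) × 1/2 (scale by 1/2 for the 1/2 CCl4(l)): (1/2)·(-30.6) = -15.3 kcal
Since enthalpy is a state function, ΔH°rxn = (+44.55) + (-18.75) + (-15.3) = 10.5 kcal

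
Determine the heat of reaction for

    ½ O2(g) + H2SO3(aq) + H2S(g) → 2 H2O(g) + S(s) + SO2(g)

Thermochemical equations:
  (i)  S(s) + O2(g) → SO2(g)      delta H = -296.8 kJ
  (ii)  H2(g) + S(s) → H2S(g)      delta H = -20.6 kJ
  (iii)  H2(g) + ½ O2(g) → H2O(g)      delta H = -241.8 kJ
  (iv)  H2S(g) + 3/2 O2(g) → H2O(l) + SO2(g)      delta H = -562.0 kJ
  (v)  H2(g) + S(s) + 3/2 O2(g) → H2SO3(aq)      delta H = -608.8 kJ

delta H = -151.0 kJ

(i) as written: -296.8 kJ
(ii) reversed: +20.6 kJ
(iii) × 2: (2)·(-241.8) = -483.6 kJ
(iv): not needed.
(v) reversed: +608.8 kJ
Combining the equations, delta H = (-296.8) + (+20.6) + (-483.6) + (+608.8) = -151.0 kJ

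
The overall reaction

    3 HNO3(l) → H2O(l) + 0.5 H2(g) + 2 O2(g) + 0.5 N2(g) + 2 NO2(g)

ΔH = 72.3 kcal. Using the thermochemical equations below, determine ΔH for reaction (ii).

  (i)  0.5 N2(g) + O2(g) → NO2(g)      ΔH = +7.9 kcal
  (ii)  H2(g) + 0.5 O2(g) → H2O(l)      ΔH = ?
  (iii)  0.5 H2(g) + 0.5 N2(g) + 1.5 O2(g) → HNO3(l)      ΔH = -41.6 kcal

(i) × 2 (×2 to match 2 NO2(g) in the target): (2)·(+7.9) = +15.8 kcal
(ii) as written (H2O(l) already on the product side): contributes x
(iii) reversed and × 3 (reverse to put HNO3(l) on the reactant side; ×3 to match 3 HNO3(l) in the target): (-3)·(-41.6) = +124.8 kcal
+72.3 = (+15.8) + (+124.8) + x
x = (+72.3 − (+140.6)) / (1) = -68.3 kcal

ΔH = -68.3 kcal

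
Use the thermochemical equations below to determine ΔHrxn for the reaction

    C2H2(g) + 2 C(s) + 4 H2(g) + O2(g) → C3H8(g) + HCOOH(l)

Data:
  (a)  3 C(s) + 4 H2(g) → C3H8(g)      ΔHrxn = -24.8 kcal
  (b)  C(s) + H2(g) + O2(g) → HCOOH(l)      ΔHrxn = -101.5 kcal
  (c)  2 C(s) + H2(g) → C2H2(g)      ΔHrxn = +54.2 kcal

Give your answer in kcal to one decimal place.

(a) as written: -24.8 kcal
(b) as written: -101.5 kcal
(c) reversed: -54.2 kcal
Combining the equations, ΔHrxn = (-24.8) + (-101.5) + (-54.2) = -180.5 kcal

ΔHrxn = -180.5 kcal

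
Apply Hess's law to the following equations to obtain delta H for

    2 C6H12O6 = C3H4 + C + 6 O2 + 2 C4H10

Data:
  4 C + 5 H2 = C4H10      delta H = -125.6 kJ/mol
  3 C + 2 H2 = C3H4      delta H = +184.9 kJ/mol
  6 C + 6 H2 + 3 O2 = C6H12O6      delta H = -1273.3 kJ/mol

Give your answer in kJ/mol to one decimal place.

equation 1 × 2 (scale by 2 for the 2 C4H10): (2)·(-125.6) = -251.2 kJ/mol
equation 2 as written (C3H4 already on the product side): +184.9 kJ/mol
equation 3 reversed and × 2 (C6H12O6 must end up as a reactant; ×2 to match 2 C6H12O6 in the target): (-2)·(-1273.3) = +2546.6 kJ/mol
delta H = (-251.2) + (+184.9) + (+2546.6) = 2480.3 kJ/mol

delta H = 2480.3 kJ/mol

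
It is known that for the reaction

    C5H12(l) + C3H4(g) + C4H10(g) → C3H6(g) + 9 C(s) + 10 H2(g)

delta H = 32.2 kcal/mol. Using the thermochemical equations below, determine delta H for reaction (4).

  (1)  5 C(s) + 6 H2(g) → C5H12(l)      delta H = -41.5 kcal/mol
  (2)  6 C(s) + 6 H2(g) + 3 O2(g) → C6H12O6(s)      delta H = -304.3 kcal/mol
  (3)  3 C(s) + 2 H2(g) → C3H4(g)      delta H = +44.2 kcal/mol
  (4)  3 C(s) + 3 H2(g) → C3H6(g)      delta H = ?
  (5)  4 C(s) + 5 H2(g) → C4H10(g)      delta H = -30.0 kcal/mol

delta H = 4.9 kcal/mol

(1) reversed (reverse to put C5H12(l) on the reactant side): +41.5 kcal/mol
(2): not needed (O2(g) appears nowhere else).
(3) reversed (C3H4(g) must end up as a reactant): -44.2 kcal/mol
(4) as written (C3H6(g) already on the product side): contributes x
(5) reversed (reverse to put C4H10(g) on the reactant side): +30.0 kcal/mol
+32.2 = (+41.5) + (-44.2) + (+30.0) + x
x = (+32.2 − (+27.3)) / (1) = 4.9 kcal/mol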